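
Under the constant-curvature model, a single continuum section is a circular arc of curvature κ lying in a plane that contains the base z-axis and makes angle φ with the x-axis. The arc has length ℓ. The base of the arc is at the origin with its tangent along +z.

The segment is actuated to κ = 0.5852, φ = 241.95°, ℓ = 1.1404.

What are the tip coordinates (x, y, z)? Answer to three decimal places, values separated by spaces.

-0.172 -0.324 1.058

θ = κ·ℓ = 0.5852 × 1.1404 = 0.66736 rad
ρ = (1 − cos θ)/κ = (1 − 0.78546)/0.5852 = 0.36661
z = sin θ / κ = 0.61892/0.5852 = 1.05761
x = ρ cos φ = 0.36661 × cos(241.95°) = -0.17240
y = ρ sin φ = 0.36661 × sin(241.95°) = -0.32355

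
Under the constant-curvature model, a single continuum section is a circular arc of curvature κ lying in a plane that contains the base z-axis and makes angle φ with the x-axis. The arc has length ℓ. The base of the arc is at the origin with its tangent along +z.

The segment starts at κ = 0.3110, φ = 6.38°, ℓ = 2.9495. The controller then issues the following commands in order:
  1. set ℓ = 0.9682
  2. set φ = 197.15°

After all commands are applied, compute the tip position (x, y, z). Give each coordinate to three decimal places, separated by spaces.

-0.138 -0.043 0.954

initial: κ=0.3110, φ=6.38°, ℓ=2.9495
cmd 1: set ℓ=0.9682 → (κ,φ,ℓ)=(0.3110,6.38°,0.9682) → tip=(0.1438,0.0161,0.9536)
cmd 2: set φ=197.15° → (κ,φ,ℓ)=(0.3110,197.15°,0.9682) → tip=(-0.1382,-0.0427,0.9536)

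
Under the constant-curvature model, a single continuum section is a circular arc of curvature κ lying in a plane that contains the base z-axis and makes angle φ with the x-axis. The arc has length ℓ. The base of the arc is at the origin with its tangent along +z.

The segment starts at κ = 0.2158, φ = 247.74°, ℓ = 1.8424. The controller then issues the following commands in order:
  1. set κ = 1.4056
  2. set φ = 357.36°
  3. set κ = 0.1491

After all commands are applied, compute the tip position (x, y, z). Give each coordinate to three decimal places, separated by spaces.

initial: κ=0.2158, φ=247.74°, ℓ=1.8424
cmd 1: set κ=1.4056 → (κ,φ,ℓ)=(1.4056,247.74°,1.8424) → tip=(-0.4990,-1.2191,0.3730)
cmd 2: set φ=357.36° → (κ,φ,ℓ)=(1.4056,357.36°,1.8424) → tip=(1.3158,-0.0607,0.3730)
cmd 3: set κ=0.1491 → (κ,φ,ℓ)=(0.1491,357.36°,1.8424) → tip=(0.2512,-0.0116,1.8193)

0.251 -0.012 1.819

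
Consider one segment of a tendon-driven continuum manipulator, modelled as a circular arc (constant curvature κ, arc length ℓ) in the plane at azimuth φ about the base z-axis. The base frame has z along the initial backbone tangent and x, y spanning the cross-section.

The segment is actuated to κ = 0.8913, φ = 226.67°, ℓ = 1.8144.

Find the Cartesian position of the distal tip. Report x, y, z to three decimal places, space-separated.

θ = κ·ℓ = 0.8913 × 1.8144 = 1.61717 rad
ρ = (1 − cos θ)/κ = (1 − -0.04636)/0.8913 = 1.17397
z = sin θ / κ = 0.99892/0.8913 = 1.12075
x = ρ cos φ = 1.17397 × cos(226.67°) = -0.80558
y = ρ sin φ = 1.17397 × sin(226.67°) = -0.85396

-0.806 -0.854 1.121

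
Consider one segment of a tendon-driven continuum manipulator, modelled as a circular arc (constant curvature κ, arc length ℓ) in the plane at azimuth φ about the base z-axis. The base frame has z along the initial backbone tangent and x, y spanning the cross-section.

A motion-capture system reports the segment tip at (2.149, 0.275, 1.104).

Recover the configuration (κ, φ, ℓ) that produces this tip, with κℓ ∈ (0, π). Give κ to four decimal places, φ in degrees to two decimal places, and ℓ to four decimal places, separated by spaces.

ρ = √(x²+y²) = √(2.149² + 0.275²) = 2.16652
φ = atan2(y, x) mod 360° = atan2(0.275, 2.149) = 7.2923°
|p|² = ρ² + z² = 2.16652² + 1.104² = 5.91264
κ = 2ρ / |p|² = 2×2.16652 / 5.91264 = 0.73284
θ = 2·atan2(ρ, z) = 2·atan2(2.16652, 1.104) = 2.19904 rad
ℓ = θ/κ = 2.19904/0.73284 = 3.00069

0.7328 7.29 3.0007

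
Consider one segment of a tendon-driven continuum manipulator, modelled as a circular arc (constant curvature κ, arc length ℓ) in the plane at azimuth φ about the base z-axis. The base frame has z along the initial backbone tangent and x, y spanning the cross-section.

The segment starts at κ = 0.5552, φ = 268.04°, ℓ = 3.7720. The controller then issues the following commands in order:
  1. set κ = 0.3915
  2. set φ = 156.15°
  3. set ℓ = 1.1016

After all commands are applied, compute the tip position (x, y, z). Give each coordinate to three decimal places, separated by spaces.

initial: κ=0.5552, φ=268.04°, ℓ=3.7720
cmd 1: set κ=0.3915 → (κ,φ,ℓ)=(0.3915,268.04°,3.7720) → tip=(-0.0792,-2.3130,2.5430)
cmd 2: set φ=156.15° → (κ,φ,ℓ)=(0.3915,156.15°,3.7720) → tip=(-2.1167,0.9358,2.5430)
cmd 3: set ℓ=1.1016 → (κ,φ,ℓ)=(0.3915,156.15°,1.1016) → tip=(-0.2139,0.0946,1.0678)

-0.214 0.095 1.068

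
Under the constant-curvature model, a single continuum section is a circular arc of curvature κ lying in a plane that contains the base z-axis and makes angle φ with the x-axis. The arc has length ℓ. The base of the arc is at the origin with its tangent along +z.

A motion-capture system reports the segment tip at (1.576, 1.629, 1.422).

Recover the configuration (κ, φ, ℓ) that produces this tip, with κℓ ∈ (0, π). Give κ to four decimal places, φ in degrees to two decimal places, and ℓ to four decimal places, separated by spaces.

ρ = √(x²+y²) = √(1.576² + 1.629²) = 2.26659
φ = atan2(y, x) mod 360° = atan2(1.629, 1.576) = 45.9474°
|p|² = ρ² + z² = 2.26659² + 1.422² = 7.15950
κ = 2ρ / |p|² = 2×2.26659 / 7.15950 = 0.63317
θ = 2·atan2(ρ, z) = 2·atan2(2.26659, 1.422) = 2.02098 rad
ℓ = θ/κ = 2.02098/0.63317 = 3.19185

0.6332 45.95 3.1919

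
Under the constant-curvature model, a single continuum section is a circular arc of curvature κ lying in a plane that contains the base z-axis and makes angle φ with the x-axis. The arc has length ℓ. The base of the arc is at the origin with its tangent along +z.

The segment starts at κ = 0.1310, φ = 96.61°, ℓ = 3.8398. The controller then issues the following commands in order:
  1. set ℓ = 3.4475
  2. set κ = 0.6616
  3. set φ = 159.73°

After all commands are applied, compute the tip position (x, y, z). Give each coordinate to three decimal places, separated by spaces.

initial: κ=0.1310, φ=96.61°, ℓ=3.8398
cmd 1: set ℓ=3.4475 → (κ,φ,ℓ)=(0.1310,96.61°,3.4475) → tip=(-0.0881,0.7603,3.3315)
cmd 2: set κ=0.6616 → (κ,φ,ℓ)=(0.6616,96.61°,3.4475) → tip=(-0.2874,2.4802,1.1462)
cmd 3: set φ=159.73° → (κ,φ,ℓ)=(0.6616,159.73°,3.4475) → tip=(-2.3422,0.8650,1.1462)

-2.342 0.865 1.146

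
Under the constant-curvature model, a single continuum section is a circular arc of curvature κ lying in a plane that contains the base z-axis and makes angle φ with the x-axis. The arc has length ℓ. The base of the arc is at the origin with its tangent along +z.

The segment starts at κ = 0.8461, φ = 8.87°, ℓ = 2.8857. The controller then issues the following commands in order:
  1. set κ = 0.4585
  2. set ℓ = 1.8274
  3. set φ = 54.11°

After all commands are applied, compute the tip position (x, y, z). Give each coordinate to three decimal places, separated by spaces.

initial: κ=0.8461, φ=8.87°, ℓ=2.8857
cmd 1: set κ=0.4585 → (κ,φ,ℓ)=(0.4585,8.87°,2.8857) → tip=(1.6266,0.2538,2.1145)
cmd 2: set ℓ=1.8274 → (κ,φ,ℓ)=(0.4585,8.87°,1.8274) → tip=(0.7132,0.1113,1.6210)
cmd 3: set φ=54.11° → (κ,φ,ℓ)=(0.4585,54.11°,1.8274) → tip=(0.4231,0.5848,1.6210)

0.423 0.585 1.621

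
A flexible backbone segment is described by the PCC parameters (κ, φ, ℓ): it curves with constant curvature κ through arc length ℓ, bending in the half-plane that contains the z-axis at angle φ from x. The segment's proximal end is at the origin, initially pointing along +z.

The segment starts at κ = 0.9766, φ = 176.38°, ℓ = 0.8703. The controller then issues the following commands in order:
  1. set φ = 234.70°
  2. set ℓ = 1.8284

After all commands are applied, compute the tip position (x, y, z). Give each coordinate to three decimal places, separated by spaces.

initial: κ=0.9766, φ=176.38°, ℓ=0.8703
cmd 1: set φ=234.70° → (κ,φ,ℓ)=(0.9766,234.70°,0.8703) → tip=(-0.2012,-0.2841,0.7692)
cmd 2: set ℓ=1.8284 → (κ,φ,ℓ)=(0.9766,234.70°,1.8284) → tip=(-0.7178,-1.0138,1.0004)

-0.718 -1.014 1.000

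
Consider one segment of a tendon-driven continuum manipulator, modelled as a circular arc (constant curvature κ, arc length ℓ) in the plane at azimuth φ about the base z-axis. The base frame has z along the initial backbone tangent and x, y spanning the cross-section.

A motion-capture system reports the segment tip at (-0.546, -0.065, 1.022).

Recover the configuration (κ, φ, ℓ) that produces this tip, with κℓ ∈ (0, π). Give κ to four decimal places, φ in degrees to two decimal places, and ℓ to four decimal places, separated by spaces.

ρ = √(x²+y²) = √(-0.546² + -0.065²) = 0.54986
φ = atan2(y, x) mod 360° = atan2(-0.065, -0.546) = 186.7890°
|p|² = ρ² + z² = 0.54986² + 1.022² = 1.34682
κ = 2ρ / |p|² = 2×0.54986 / 1.34682 = 0.81652
θ = 2·atan2(ρ, z) = 2·atan2(0.54986, 1.022) = 0.98720 rad
ℓ = θ/κ = 0.98720/0.81652 = 1.20903

0.8165 186.79 1.2090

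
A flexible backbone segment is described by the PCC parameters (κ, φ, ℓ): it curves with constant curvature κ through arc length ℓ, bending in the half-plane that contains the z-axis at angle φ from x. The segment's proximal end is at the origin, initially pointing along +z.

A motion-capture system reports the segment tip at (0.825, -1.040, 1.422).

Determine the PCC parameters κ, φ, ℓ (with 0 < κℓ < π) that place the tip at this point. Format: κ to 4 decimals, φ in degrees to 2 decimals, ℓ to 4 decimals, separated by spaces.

0.7016 308.42 2.1410

ρ = √(x²+y²) = √(0.825² + -1.040²) = 1.32749
φ = atan2(y, x) mod 360° = atan2(-1.040, 0.825) = 308.4239°
|p|² = ρ² + z² = 1.32749² + 1.422² = 3.78431
κ = 2ρ / |p|² = 2×1.32749 / 3.78431 = 0.70157
θ = 2·atan2(ρ, z) = 2·atan2(1.32749, 1.422) = 1.50207 rad
ℓ = θ/κ = 1.50207/0.70157 = 2.14100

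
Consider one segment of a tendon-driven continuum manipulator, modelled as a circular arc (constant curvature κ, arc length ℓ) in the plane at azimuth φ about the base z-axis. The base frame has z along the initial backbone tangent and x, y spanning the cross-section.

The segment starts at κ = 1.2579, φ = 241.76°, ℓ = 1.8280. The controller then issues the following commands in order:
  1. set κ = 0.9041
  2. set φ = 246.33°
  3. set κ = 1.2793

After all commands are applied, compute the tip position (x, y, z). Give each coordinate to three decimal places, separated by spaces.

initial: κ=1.2579, φ=241.76°, ℓ=1.8280
cmd 1: set κ=0.9041 → (κ,φ,ℓ)=(0.9041,241.76°,1.8280) → tip=(-0.5662,-1.0541,1.1024)
cmd 2: set φ=246.33° → (κ,φ,ℓ)=(0.9041,246.33°,1.8280) → tip=(-0.4804,-1.0959,1.1024)
cmd 3: set κ=1.2793 → (κ,φ,ℓ)=(1.2793,246.33°,1.8280) → tip=(-0.5318,-1.2131,0.5624)

-0.532 -1.213 0.562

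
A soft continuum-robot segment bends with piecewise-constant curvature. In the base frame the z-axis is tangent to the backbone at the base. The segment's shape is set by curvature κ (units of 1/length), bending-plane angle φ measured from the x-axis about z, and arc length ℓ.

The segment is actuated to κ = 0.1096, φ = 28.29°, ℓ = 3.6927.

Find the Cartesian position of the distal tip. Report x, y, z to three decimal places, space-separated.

0.649 0.349 3.593

θ = κ·ℓ = 0.1096 × 3.6927 = 0.40472 rad
ρ = (1 − cos θ)/κ = (1 − 0.91921)/0.1096 = 0.73711
z = sin θ / κ = 0.39376/0.1096 = 3.59271
x = ρ cos φ = 0.73711 × cos(28.29°) = 0.64907
y = ρ sin φ = 0.73711 × sin(28.29°) = 0.34934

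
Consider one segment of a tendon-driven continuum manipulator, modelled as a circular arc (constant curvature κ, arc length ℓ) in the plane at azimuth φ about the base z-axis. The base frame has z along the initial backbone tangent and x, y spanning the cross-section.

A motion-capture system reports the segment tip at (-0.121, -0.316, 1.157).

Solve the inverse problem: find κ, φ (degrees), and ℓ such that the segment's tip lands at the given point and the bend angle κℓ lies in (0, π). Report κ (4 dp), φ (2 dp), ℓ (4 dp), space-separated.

ρ = √(x²+y²) = √(-0.121² + -0.316²) = 0.33837
φ = atan2(y, x) mod 360° = atan2(-0.316, -0.121) = 249.0476°
|p|² = ρ² + z² = 0.33837² + 1.157² = 1.45315
κ = 2ρ / |p|² = 2×0.33837 / 1.45315 = 0.46571
θ = 2·atan2(ρ, z) = 2·atan2(0.33837, 1.157) = 0.56905 rad
ℓ = θ/κ = 0.56905/0.46571 = 1.22188

0.4657 249.05 1.2219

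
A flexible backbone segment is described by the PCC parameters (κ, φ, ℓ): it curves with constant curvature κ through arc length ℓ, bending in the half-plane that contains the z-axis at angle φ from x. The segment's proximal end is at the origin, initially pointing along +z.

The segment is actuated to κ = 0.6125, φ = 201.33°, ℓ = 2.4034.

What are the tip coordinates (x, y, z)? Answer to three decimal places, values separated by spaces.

θ = κ·ℓ = 0.6125 × 2.4034 = 1.47208 rad
ρ = (1 − cos θ)/κ = (1 − 0.09855)/0.6125 = 1.47175
z = sin θ / κ = 0.99513/0.6125 = 1.62470
x = ρ cos φ = 1.47175 × cos(201.33°) = -1.37094
y = ρ sin φ = 1.47175 × sin(201.33°) = -0.53533

-1.371 -0.535 1.625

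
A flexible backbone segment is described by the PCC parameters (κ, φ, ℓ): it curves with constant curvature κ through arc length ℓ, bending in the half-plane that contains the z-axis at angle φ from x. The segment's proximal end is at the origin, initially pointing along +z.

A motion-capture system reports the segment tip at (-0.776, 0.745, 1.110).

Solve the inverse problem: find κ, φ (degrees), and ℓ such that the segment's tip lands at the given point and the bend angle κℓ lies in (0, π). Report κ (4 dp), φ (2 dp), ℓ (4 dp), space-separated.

ρ = √(x²+y²) = √(-0.776² + 0.745²) = 1.07573
φ = atan2(y, x) mod 360° = atan2(0.745, -0.776) = 136.1676°
|p|² = ρ² + z² = 1.07573² + 1.110² = 2.38930
κ = 2ρ / |p|² = 2×1.07573 / 2.38930 = 0.90046
θ = 2·atan2(ρ, z) = 2·atan2(1.07573, 1.110) = 1.53944 rad
ℓ = θ/κ = 1.53944/0.90046 = 1.70962

0.9005 136.17 1.7096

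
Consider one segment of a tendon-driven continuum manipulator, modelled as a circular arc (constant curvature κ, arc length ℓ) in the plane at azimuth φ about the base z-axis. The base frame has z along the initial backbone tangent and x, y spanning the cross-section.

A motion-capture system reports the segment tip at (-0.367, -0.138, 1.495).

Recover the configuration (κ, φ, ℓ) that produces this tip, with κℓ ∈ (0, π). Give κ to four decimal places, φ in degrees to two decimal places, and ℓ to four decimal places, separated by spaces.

ρ = √(x²+y²) = √(-0.367² + -0.138²) = 0.39209
φ = atan2(y, x) mod 360° = atan2(-0.138, -0.367) = 200.6074°
|p|² = ρ² + z² = 0.39209² + 1.495² = 2.38876
κ = 2ρ / |p|² = 2×0.39209 / 2.38876 = 0.32828
θ = 2·atan2(ρ, z) = 2·atan2(0.39209, 1.495) = 0.51298 rad
ℓ = θ/κ = 0.51298/0.32828 = 1.56264

0.3283 200.61 1.5626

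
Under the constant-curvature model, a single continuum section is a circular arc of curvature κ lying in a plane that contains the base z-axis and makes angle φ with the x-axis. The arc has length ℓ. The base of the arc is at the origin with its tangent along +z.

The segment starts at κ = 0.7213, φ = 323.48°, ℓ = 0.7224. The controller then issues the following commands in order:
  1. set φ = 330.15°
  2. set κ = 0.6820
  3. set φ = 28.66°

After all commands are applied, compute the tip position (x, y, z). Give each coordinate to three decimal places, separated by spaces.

0.153 0.084 0.694

initial: κ=0.7213, φ=323.48°, ℓ=0.7224
cmd 1: set φ=330.15° → (κ,φ,ℓ)=(0.7213,330.15°,0.7224) → tip=(0.1596,-0.0916,0.6902)
cmd 2: set κ=0.6820 → (κ,φ,ℓ)=(0.6820,330.15°,0.7224) → tip=(0.1512,-0.0868,0.6935)
cmd 3: set φ=28.66° → (κ,φ,ℓ)=(0.6820,28.66°,0.7224) → tip=(0.1530,0.0836,0.6935)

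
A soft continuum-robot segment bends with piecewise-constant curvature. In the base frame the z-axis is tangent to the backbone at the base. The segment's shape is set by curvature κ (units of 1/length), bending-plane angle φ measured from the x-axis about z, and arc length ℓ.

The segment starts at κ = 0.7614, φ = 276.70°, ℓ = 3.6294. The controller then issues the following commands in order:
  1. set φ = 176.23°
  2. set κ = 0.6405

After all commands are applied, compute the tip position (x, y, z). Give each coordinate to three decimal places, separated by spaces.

-2.624 0.173 1.138

initial: κ=0.7614, φ=276.70°, ℓ=3.6294
cmd 1: set φ=176.23° → (κ,φ,ℓ)=(0.7614,176.23°,3.6294) → tip=(-2.5285,0.1666,0.4849)
cmd 2: set κ=0.6405 → (κ,φ,ℓ)=(0.6405,176.23°,3.6294) → tip=(-2.6242,0.1729,1.1383)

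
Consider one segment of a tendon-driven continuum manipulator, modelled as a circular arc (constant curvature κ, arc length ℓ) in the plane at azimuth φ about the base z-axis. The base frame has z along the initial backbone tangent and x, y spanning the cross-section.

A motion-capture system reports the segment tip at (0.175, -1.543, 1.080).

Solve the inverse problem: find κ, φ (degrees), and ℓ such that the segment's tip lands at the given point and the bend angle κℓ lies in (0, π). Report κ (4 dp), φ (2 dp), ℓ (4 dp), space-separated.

ρ = √(x²+y²) = √(0.175² + -1.543²) = 1.55289
φ = atan2(y, x) mod 360° = atan2(-1.543, 0.175) = 276.4706°
|p|² = ρ² + z² = 1.55289² + 1.080² = 3.57787
κ = 2ρ / |p|² = 2×1.55289 / 3.57787 = 0.86805
θ = 2·atan2(ρ, z) = 2·atan2(1.55289, 1.080) = 1.92623 rad
ℓ = θ/κ = 1.92623/0.86805 = 2.21902

0.8681 276.47 2.2190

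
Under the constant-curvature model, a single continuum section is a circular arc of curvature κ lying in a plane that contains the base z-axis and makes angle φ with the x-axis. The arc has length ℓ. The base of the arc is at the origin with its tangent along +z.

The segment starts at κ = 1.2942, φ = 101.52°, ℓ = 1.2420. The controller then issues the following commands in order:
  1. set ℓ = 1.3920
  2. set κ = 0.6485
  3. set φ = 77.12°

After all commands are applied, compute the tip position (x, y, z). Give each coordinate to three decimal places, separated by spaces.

initial: κ=1.2942, φ=101.52°, ℓ=1.2420
cmd 1: set ℓ=1.3920 → (κ,φ,ℓ)=(1.2942,101.52°,1.3920) → tip=(-0.1896,0.9303,0.7522)
cmd 2: set κ=0.6485 → (κ,φ,ℓ)=(0.6485,101.52°,1.3920) → tip=(-0.1172,0.5749,1.2105)
cmd 3: set φ=77.12° → (κ,φ,ℓ)=(0.6485,77.12°,1.3920) → tip=(0.1308,0.5720,1.2105)

0.131 0.572 1.211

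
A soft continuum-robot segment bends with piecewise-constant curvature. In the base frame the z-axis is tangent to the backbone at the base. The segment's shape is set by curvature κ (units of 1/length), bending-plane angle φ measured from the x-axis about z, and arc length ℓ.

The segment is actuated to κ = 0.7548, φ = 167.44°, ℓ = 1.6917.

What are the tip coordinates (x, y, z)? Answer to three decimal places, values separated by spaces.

θ = κ·ℓ = 0.7548 × 1.6917 = 1.27690 rad
ρ = (1 − cos θ)/κ = (1 − 0.28969)/0.7548 = 0.94106
z = sin θ / κ = 0.95712/0.7548 = 1.26805
x = ρ cos φ = 0.94106 × cos(167.44°) = -0.91854
y = ρ sin φ = 0.94106 × sin(167.44°) = 0.20464

-0.919 0.205 1.268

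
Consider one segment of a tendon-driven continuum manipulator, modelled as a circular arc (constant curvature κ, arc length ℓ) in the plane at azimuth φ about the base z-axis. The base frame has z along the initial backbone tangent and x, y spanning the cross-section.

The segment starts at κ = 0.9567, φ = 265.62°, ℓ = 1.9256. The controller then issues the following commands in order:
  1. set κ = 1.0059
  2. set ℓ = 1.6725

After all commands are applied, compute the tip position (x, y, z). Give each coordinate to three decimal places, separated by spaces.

initial: κ=0.9567, φ=265.62°, ℓ=1.9256
cmd 1: set κ=1.0059 → (κ,φ,ℓ)=(1.0059,265.62°,1.9256) → tip=(-0.1031,-1.3461,0.9282)
cmd 2: set ℓ=1.6725 → (κ,φ,ℓ)=(1.0059,265.62°,1.6725) → tip=(-0.0844,-1.1016,0.9880)

-0.084 -1.102 0.988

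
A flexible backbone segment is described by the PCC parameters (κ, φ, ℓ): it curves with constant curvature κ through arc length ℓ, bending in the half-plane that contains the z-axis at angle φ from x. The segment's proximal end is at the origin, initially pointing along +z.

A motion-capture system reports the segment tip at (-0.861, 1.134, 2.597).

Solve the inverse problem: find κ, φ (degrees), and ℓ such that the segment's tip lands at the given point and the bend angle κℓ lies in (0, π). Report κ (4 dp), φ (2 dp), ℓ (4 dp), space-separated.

ρ = √(x²+y²) = √(-0.861² + 1.134²) = 1.42382
φ = atan2(y, x) mod 360° = atan2(1.134, -0.861) = 127.2079°
|p|² = ρ² + z² = 1.42382² + 2.597² = 8.77169
κ = 2ρ / |p|² = 2×1.42382 / 8.77169 = 0.32464
θ = 2·atan2(ρ, z) = 2·atan2(1.42382, 2.597) = 1.00301 rad
ℓ = θ/κ = 1.00301/0.32464 = 3.08959

0.3246 127.21 3.0896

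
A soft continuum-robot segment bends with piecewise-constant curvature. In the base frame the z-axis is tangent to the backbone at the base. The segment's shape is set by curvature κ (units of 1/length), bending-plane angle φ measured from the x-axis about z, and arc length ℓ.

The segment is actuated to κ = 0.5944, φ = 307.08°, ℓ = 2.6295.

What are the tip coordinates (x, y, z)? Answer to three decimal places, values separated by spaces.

1.006 -1.332 1.682

θ = κ·ℓ = 0.5944 × 2.6295 = 1.56297 rad
ρ = (1 − cos θ)/κ = (1 − 0.00782)/0.5944 = 1.66921
z = sin θ / κ = 0.99997/0.5944 = 1.68232
x = ρ cos φ = 1.66921 × cos(307.08°) = 1.00642
y = ρ sin φ = 1.66921 × sin(307.08°) = -1.33169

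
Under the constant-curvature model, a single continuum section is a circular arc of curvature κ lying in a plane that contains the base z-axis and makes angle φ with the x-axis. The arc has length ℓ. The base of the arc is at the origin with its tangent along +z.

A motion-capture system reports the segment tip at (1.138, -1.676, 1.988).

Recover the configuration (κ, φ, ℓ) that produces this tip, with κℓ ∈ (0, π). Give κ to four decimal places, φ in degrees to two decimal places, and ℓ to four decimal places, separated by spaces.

ρ = √(x²+y²) = √(1.138² + -1.676²) = 2.02584
φ = atan2(y, x) mod 360° = atan2(-1.676, 1.138) = 304.1764°
|p|² = ρ² + z² = 2.02584² + 1.988² = 8.05616
κ = 2ρ / |p|² = 2×2.02584 / 8.05616 = 0.50293
θ = 2·atan2(ρ, z) = 2·atan2(2.02584, 1.988) = 1.58965 rad
ℓ = θ/κ = 1.58965/0.50293 = 3.16079

0.5029 304.18 3.1608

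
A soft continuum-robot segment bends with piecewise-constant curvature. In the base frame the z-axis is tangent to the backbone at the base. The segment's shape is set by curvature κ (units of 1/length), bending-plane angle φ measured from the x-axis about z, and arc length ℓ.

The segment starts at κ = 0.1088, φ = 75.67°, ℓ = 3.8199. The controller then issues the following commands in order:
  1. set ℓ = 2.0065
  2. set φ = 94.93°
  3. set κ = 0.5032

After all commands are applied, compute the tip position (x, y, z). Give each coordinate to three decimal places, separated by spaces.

-0.080 0.926 1.683

initial: κ=0.1088, φ=75.67°, ℓ=3.8199
cmd 1: set ℓ=2.0065 → (κ,φ,ℓ)=(0.1088,75.67°,2.0065) → tip=(0.0540,0.2114,1.9906)
cmd 2: set φ=94.93° → (κ,φ,ℓ)=(0.1088,94.93°,2.0065) → tip=(-0.0187,0.2173,1.9906)
cmd 3: set κ=0.5032 → (κ,φ,ℓ)=(0.5032,94.93°,2.0065) → tip=(-0.0799,0.9263,1.6825)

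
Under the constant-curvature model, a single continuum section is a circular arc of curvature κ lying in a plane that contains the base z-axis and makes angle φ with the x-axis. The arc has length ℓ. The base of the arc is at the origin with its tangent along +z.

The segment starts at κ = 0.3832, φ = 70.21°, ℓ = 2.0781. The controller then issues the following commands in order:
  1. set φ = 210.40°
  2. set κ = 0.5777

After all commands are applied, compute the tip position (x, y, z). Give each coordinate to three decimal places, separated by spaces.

-0.953 -0.559 1.614

initial: κ=0.3832, φ=70.21°, ℓ=2.0781
cmd 1: set φ=210.40° → (κ,φ,ℓ)=(0.3832,210.40°,2.0781) → tip=(-0.6767,-0.3970,1.8653)
cmd 2: set κ=0.5777 → (κ,φ,ℓ)=(0.5777,210.40°,2.0781) → tip=(-0.9527,-0.5590,1.6137)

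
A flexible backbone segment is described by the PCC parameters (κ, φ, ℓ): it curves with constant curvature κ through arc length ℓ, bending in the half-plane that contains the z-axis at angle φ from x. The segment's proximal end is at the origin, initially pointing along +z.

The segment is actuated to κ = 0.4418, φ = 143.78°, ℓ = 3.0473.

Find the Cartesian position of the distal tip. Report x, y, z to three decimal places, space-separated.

θ = κ·ℓ = 0.4418 × 3.0473 = 1.34630 rad
ρ = (1 − cos θ)/κ = (1 − 0.22262)/0.4418 = 1.75958
z = sin θ / κ = 0.97491/0.4418 = 2.20667
x = ρ cos φ = 1.75958 × cos(143.78°) = -1.41955
y = ρ sin φ = 1.75958 × sin(143.78°) = 1.03971

-1.420 1.040 2.207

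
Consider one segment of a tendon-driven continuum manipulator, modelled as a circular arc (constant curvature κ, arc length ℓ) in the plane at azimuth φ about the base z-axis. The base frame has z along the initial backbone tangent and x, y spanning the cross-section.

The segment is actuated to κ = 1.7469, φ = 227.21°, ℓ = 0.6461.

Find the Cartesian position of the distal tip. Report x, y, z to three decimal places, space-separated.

-0.222 -0.240 0.517

θ = κ·ℓ = 1.7469 × 0.6461 = 1.12867 rad
ρ = (1 − cos θ)/κ = (1 − 0.42786)/1.7469 = 0.32752
z = sin θ / κ = 0.90384/1.7469 = 0.51740
x = ρ cos φ = 0.32752 × cos(227.21°) = -0.22249
y = ρ sin φ = 0.32752 × sin(227.21°) = -0.24035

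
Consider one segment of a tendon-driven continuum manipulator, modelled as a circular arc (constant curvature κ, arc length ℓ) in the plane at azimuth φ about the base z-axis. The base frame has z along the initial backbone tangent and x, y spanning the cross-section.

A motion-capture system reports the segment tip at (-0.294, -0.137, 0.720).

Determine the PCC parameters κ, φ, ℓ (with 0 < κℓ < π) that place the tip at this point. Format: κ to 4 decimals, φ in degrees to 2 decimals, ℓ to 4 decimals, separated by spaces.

1.0403 204.98 0.8138

ρ = √(x²+y²) = √(-0.294² + -0.137²) = 0.32435
φ = atan2(y, x) mod 360° = atan2(-0.137, -0.294) = 204.9849°
|p|² = ρ² + z² = 0.32435² + 0.720² = 0.62360
κ = 2ρ / |p|² = 2×0.32435 / 0.62360 = 1.04025
θ = 2·atan2(ρ, z) = 2·atan2(0.32435, 0.720) = 0.84652 rad
ℓ = θ/κ = 0.84652/1.04025 = 0.81377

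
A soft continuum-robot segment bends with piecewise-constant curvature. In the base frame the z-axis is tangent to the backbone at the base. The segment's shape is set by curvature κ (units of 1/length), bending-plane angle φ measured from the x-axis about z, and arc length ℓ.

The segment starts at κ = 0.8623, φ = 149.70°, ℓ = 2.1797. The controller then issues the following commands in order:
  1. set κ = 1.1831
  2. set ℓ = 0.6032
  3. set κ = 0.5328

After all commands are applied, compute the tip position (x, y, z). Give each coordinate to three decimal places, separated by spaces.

-0.083 0.048 0.593

initial: κ=0.8623, φ=149.70°, ℓ=2.1797
cmd 1: set κ=1.1831 → (κ,φ,ℓ)=(1.1831,149.70°,2.1797) → tip=(-1.3470,0.7871,0.4510)
cmd 2: set ℓ=0.6032 → (κ,φ,ℓ)=(1.1831,149.70°,0.6032) → tip=(-0.1781,0.1041,0.5533)
cmd 3: set κ=0.5328 → (κ,φ,ℓ)=(0.5328,149.70°,0.6032) → tip=(-0.0830,0.0485,0.5929)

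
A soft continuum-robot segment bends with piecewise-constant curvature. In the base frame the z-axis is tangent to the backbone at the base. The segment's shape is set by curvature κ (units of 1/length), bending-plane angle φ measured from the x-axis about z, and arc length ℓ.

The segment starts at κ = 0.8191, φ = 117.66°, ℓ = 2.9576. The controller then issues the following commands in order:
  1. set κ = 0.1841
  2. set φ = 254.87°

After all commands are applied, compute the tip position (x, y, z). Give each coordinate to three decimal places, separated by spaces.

-0.205 -0.758 2.814

initial: κ=0.8191, φ=117.66°, ℓ=2.9576
cmd 1: set κ=0.1841 → (κ,φ,ℓ)=(0.1841,117.66°,2.9576) → tip=(-0.3646,0.6957,2.8136)
cmd 2: set φ=254.87° → (κ,φ,ℓ)=(0.1841,254.87°,2.9576) → tip=(-0.2050,-0.7583,2.8136)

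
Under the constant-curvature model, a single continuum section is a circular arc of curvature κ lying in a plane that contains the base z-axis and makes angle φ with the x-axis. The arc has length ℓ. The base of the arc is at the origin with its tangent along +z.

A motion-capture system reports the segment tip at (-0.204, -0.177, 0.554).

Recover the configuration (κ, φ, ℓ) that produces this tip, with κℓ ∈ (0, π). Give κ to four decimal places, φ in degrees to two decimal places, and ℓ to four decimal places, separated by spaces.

1.4220 220.95 0.6380

ρ = √(x²+y²) = √(-0.204² + -0.177²) = 0.27008
φ = atan2(y, x) mod 360° = atan2(-0.177, -0.204) = 220.9464°
|p|² = ρ² + z² = 0.27008² + 0.554² = 0.37986
κ = 2ρ / |p|² = 2×0.27008 / 0.37986 = 1.42201
θ = 2·atan2(ρ, z) = 2·atan2(0.27008, 0.554) = 0.90722 rad
ℓ = θ/κ = 0.90722/1.42201 = 0.63798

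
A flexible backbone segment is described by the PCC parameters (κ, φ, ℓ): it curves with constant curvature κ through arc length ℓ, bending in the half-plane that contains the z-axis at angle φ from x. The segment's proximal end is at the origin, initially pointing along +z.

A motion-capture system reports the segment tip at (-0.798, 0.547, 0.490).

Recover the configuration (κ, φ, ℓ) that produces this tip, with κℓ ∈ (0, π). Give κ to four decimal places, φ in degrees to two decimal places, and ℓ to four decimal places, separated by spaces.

1.6452 145.57 1.3396

ρ = √(x²+y²) = √(-0.798² + 0.547²) = 0.96748
φ = atan2(y, x) mod 360° = atan2(0.547, -0.798) = 145.5708°
|p|² = ρ² + z² = 0.96748² + 0.490² = 1.17611
κ = 2ρ / |p|² = 2×0.96748 / 1.17611 = 1.64521
θ = 2·atan2(ρ, z) = 2·atan2(0.96748, 0.490) = 2.20397 rad
ℓ = θ/κ = 2.20397/1.64521 = 1.33963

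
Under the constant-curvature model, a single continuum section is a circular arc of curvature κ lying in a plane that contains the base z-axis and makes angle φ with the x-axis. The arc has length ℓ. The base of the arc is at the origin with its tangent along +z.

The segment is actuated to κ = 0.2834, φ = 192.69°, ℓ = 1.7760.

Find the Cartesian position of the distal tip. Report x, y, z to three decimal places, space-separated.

θ = κ·ℓ = 0.2834 × 1.7760 = 0.50332 rad
ρ = (1 − cos θ)/κ = (1 − 0.87599)/0.2834 = 0.43759
z = sin θ / κ = 0.48234/0.2834 = 1.70196
x = ρ cos φ = 0.43759 × cos(192.69°) = -0.42690
y = ρ sin φ = 0.43759 × sin(192.69°) = -0.09613

-0.427 -0.096 1.702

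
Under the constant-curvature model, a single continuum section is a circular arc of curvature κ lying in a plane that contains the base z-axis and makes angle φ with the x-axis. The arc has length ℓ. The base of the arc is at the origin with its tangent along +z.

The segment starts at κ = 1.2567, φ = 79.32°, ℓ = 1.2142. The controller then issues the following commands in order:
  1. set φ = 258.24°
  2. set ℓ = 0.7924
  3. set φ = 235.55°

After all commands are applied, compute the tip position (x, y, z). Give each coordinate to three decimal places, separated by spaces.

-0.205 -0.299 0.668

initial: κ=1.2567, φ=79.32°, ℓ=1.2142
cmd 1: set φ=258.24° → (κ,φ,ℓ)=(1.2567,258.24°,1.2142) → tip=(-0.1549,-0.7441,0.7949)
cmd 2: set ℓ=0.7924 → (κ,φ,ℓ)=(1.2567,258.24°,0.7924) → tip=(-0.0740,-0.3554,0.6678)
cmd 3: set φ=235.55° → (κ,φ,ℓ)=(1.2567,235.55°,0.7924) → tip=(-0.2053,-0.2993,0.6678)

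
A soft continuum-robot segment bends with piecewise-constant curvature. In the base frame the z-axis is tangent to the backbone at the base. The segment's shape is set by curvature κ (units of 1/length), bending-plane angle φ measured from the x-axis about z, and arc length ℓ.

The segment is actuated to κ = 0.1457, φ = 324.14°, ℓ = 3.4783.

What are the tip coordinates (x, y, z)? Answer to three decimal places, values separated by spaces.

0.699 -0.505 3.331

θ = κ·ℓ = 0.1457 × 3.4783 = 0.50679 rad
ρ = (1 − cos θ)/κ = (1 − 0.87431)/0.1457 = 0.86268
z = sin θ / κ = 0.48537/0.1457 = 3.33131
x = ρ cos φ = 0.86268 × cos(324.14°) = 0.69916
y = ρ sin φ = 0.86268 × sin(324.14°) = -0.50536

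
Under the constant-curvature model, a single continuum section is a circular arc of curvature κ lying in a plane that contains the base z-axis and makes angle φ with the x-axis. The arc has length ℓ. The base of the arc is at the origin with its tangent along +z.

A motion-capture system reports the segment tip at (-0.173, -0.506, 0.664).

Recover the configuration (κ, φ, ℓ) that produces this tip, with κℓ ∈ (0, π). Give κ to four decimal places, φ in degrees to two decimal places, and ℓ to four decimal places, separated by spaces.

ρ = √(x²+y²) = √(-0.173² + -0.506²) = 0.53476
φ = atan2(y, x) mod 360° = atan2(-0.506, -0.173) = 251.1246°
|p|² = ρ² + z² = 0.53476² + 0.664² = 0.72686
κ = 2ρ / |p|² = 2×0.53476 / 0.72686 = 1.47141
θ = 2·atan2(ρ, z) = 2·atan2(0.53476, 0.664) = 1.35600 rad
ℓ = θ/κ = 1.35600/1.47141 = 0.92156

1.4714 251.12 0.9216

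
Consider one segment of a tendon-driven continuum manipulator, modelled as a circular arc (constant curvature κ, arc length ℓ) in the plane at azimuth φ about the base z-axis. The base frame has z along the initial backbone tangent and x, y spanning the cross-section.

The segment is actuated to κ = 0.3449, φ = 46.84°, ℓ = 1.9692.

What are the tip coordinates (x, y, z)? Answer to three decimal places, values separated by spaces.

0.440 0.469 1.821

θ = κ·ℓ = 0.3449 × 1.9692 = 0.67918 rad
ρ = (1 − cos θ)/κ = (1 − 0.77809)/0.3449 = 0.64340
z = sin θ / κ = 0.62815/0.3449 = 1.82126
x = ρ cos φ = 0.64340 × cos(46.84°) = 0.44011
y = ρ sin φ = 0.64340 × sin(46.84°) = 0.46933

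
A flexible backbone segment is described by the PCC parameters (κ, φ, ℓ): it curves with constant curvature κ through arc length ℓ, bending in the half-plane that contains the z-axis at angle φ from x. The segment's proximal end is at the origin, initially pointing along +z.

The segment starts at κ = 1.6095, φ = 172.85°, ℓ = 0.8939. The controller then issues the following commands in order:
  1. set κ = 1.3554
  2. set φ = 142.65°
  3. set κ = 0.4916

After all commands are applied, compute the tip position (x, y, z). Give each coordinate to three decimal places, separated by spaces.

-0.154 0.117 0.865

initial: κ=1.6095, φ=172.85°, ℓ=0.8939
cmd 1: set κ=1.3554 → (κ,φ,ℓ)=(1.3554,172.85°,0.8939) → tip=(-0.4747,0.0595,0.6907)
cmd 2: set φ=142.65° → (κ,φ,ℓ)=(1.3554,142.65°,0.8939) → tip=(-0.3803,0.2903,0.6907)
cmd 3: set κ=0.4916 → (κ,φ,ℓ)=(0.4916,142.65°,0.8939) → tip=(-0.1536,0.1173,0.8654)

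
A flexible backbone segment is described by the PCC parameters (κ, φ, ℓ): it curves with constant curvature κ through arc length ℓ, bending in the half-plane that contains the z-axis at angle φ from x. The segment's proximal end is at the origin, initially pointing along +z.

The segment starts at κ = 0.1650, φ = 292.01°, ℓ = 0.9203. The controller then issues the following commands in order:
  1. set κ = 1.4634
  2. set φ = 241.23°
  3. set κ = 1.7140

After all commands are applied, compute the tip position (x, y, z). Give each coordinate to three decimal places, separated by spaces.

-0.283 -0.515 0.583

initial: κ=0.1650, φ=292.01°, ℓ=0.9203
cmd 1: set κ=1.4634 → (κ,φ,ℓ)=(1.4634,292.01°,0.9203) → tip=(0.1992,-0.4928,0.6663)
cmd 2: set φ=241.23° → (κ,φ,ℓ)=(1.4634,241.23°,0.9203) → tip=(-0.2558,-0.4659,0.6663)
cmd 3: set κ=1.7140 → (κ,φ,ℓ)=(1.7140,241.23°,0.9203) → tip=(-0.2827,-0.5148,0.5834)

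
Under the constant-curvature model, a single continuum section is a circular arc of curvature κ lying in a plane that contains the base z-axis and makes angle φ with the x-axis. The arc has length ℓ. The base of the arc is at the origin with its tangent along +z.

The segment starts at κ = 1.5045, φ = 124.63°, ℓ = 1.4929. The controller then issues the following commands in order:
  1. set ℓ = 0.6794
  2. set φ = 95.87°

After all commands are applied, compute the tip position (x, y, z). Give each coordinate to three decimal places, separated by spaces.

initial: κ=1.5045, φ=124.63°, ℓ=1.4929
cmd 1: set ℓ=0.6794 → (κ,φ,ℓ)=(1.5045,124.63°,0.6794) → tip=(-0.1807,0.2617,0.5671)
cmd 2: set φ=95.87° → (κ,φ,ℓ)=(1.5045,95.87°,0.6794) → tip=(-0.0325,0.3164,0.5671)

-0.033 0.316 0.567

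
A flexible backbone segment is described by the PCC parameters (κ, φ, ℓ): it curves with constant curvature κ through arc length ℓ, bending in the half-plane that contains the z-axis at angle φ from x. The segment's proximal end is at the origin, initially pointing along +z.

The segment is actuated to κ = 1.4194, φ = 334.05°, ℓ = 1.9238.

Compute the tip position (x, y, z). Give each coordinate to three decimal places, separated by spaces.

1.214 -0.591 0.281

θ = κ·ℓ = 1.4194 × 1.9238 = 2.73064 rad
ρ = (1 − cos θ)/κ = (1 − -0.91674)/1.4194 = 1.35039
z = sin θ / κ = 0.39948/1.4194 = 0.28144
x = ρ cos φ = 1.35039 × cos(334.05°) = 1.21424
y = ρ sin φ = 1.35039 × sin(334.05°) = -0.59091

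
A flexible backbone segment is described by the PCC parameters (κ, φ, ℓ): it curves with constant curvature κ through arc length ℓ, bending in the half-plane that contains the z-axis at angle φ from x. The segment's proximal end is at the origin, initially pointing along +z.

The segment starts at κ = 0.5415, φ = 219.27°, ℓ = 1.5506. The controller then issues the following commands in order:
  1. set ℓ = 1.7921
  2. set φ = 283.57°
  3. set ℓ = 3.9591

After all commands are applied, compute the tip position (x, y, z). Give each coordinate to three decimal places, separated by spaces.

0.668 -2.769 1.552

initial: κ=0.5415, φ=219.27°, ℓ=1.5506
cmd 1: set ℓ=1.7921 → (κ,φ,ℓ)=(0.5415,219.27°,1.7921) → tip=(-0.6220,-0.5085,1.5238)
cmd 2: set φ=283.57° → (κ,φ,ℓ)=(0.5415,283.57°,1.7921) → tip=(0.1885,-0.7810,1.5238)
cmd 3: set ℓ=3.9591 → (κ,φ,ℓ)=(0.5415,283.57°,3.9591) → tip=(0.6682,-2.7685,1.5517)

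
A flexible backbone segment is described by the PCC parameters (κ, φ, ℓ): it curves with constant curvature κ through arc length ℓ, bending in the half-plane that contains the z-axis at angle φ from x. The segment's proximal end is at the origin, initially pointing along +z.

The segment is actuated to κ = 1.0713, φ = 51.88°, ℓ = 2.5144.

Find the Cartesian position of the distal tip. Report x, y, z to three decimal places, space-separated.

1.096 1.396 0.404

θ = κ·ℓ = 1.0713 × 2.5144 = 2.69368 rad
ρ = (1 − cos θ)/κ = (1 − -0.90135)/1.0713 = 1.77481
z = sin θ / κ = 0.43309/1.0713 = 0.40426
x = ρ cos φ = 1.77481 × cos(51.88°) = 1.09561
y = ρ sin φ = 1.77481 × sin(51.88°) = 1.39628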